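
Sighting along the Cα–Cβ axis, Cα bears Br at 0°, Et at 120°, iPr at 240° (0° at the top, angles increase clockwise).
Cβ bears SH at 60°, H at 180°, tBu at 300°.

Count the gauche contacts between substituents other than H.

Non-H gauche pairs: Br(0°)/SH(60°); Br(0°)/tBu(300°); Et(120°)/SH(60°); iPr(240°)/tBu(300°) — 4 interactions.

4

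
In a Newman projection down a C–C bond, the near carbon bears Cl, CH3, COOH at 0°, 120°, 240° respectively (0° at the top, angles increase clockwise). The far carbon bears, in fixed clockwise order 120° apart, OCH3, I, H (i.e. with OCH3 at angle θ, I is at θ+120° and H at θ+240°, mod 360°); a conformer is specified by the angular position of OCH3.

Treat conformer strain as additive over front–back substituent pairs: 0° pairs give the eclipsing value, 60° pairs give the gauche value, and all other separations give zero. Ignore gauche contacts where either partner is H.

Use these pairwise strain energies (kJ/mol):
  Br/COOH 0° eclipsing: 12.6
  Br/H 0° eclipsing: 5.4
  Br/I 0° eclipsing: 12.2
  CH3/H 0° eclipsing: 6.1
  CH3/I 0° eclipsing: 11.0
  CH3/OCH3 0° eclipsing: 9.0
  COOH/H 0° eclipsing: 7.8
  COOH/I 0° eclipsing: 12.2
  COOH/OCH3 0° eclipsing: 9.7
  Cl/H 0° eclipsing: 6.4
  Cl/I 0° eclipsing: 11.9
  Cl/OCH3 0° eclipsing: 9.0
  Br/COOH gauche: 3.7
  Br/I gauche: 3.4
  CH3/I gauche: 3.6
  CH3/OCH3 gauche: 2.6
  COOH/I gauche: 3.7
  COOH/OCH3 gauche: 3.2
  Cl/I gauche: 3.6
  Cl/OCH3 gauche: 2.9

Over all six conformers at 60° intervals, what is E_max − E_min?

15.0 kJ/mol

OCH3 at 0° (eclipsed): Cl(0°)/OCH3(0°) eclipsed 9.0; CH3(120°)/I(120°) eclipsed 11.0; COOH(240°)/H(240°) eclipsed 7.8 → 27.8 kJ/mol.
OCH3 at 60° (staggered): Cl(0°)/OCH3(60°) gauche 2.9; CH3(120°)/OCH3(60°) gauche 2.6; CH3(120°)/I(180°) gauche 3.6; COOH(240°)/I(180°) gauche 3.7 → 12.8 kJ/mol.
OCH3 at 120° (eclipsed): Cl(0°)/H(0°) eclipsed 6.4; CH3(120°)/OCH3(120°) eclipsed 9.0; COOH(240°)/I(240°) eclipsed 12.2 → 27.6 kJ/mol.
OCH3 at 180° (staggered): Cl(0°)/I(300°) gauche 3.6; CH3(120°)/OCH3(180°) gauche 2.6; COOH(240°)/OCH3(180°) gauche 3.2; COOH(240°)/I(300°) gauche 3.7 → 13.1 kJ/mol.
OCH3 at 240° (eclipsed): Cl(0°)/I(0°) eclipsed 11.9; CH3(120°)/H(120°) eclipsed 6.1; COOH(240°)/OCH3(240°) eclipsed 9.7 → 27.7 kJ/mol.
OCH3 at 300° (staggered): Cl(0°)/OCH3(300°) gauche 2.9; Cl(0°)/I(60°) gauche 3.6; CH3(120°)/I(60°) gauche 3.6; COOH(240°)/OCH3(300°) gauche 3.2 → 13.3 kJ/mol.
Max at 0° (27.8 kJ/mol), min at 60° (12.8 kJ/mol); barrier = 15.0 kJ/mol.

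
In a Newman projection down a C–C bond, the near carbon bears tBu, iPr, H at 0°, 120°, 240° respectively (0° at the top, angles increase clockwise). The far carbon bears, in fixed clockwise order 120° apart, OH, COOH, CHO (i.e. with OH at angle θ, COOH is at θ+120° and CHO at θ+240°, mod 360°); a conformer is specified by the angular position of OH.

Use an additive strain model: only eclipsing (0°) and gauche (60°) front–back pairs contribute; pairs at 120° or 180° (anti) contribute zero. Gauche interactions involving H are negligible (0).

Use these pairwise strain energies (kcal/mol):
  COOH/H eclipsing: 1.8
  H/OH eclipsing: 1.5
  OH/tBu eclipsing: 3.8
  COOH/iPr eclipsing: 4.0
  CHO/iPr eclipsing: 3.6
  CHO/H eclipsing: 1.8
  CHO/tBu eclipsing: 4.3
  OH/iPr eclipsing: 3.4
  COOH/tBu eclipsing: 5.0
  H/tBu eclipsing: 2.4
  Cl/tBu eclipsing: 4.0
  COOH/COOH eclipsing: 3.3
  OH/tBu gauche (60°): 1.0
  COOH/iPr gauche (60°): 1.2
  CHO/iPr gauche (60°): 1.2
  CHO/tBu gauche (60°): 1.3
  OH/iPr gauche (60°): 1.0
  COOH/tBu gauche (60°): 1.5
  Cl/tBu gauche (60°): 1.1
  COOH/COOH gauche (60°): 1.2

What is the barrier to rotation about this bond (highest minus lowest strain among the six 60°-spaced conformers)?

OH at 0° (eclipsed): tBu(0°)/OH(0°) eclipsed 3.8; iPr(120°)/COOH(120°) eclipsed 4.0; H(240°)/CHO(240°) eclipsed 1.8 → 9.6 kcal/mol.
OH at 60° (staggered): tBu(0°)/OH(60°) gauche 1.0; tBu(0°)/CHO(300°) gauche 1.3; iPr(120°)/OH(60°) gauche 1.0; iPr(120°)/COOH(180°) gauche 1.2 → 4.5 kcal/mol.
OH at 120° (eclipsed): tBu(0°)/CHO(0°) eclipsed 4.3; iPr(120°)/OH(120°) eclipsed 3.4; H(240°)/COOH(240°) eclipsed 1.8 → 9.5 kcal/mol.
OH at 180° (staggered): tBu(0°)/COOH(300°) gauche 1.5; tBu(0°)/CHO(60°) gauche 1.3; iPr(120°)/OH(180°) gauche 1.0; iPr(120°)/CHO(60°) gauche 1.2 → 5.0 kcal/mol.
OH at 240° (eclipsed): tBu(0°)/COOH(0°) eclipsed 5.0; iPr(120°)/CHO(120°) eclipsed 3.6; H(240°)/OH(240°) eclipsed 1.5 → 10.1 kcal/mol.
OH at 300° (staggered): tBu(0°)/OH(300°) gauche 1.0; tBu(0°)/COOH(60°) gauche 1.5; iPr(120°)/COOH(60°) gauche 1.2; iPr(120°)/CHO(180°) gauche 1.2 → 4.9 kcal/mol.
Max at 240° (10.1 kcal/mol), min at 60° (4.5 kcal/mol); barrier = 5.6 kcal/mol.

5.6 kcal/mol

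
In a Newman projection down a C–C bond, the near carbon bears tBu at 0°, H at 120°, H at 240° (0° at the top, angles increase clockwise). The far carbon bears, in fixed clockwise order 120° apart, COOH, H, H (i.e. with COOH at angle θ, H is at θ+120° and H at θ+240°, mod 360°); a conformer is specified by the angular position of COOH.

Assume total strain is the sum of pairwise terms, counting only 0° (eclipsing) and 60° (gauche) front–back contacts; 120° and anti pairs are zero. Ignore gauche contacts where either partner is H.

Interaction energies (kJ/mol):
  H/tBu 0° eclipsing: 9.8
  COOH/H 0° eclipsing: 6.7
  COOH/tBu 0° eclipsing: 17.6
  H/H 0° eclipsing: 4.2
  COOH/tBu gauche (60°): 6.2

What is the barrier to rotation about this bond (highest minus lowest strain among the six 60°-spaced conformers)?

COOH at 0° (eclipsed): tBu(0°)/COOH(0°) eclipsed 17.6; H(120°)/H(120°) eclipsed 4.2; H(240°)/H(240°) eclipsed 4.2 → 26.0 kJ/mol.
COOH at 60° (staggered): tBu(0°)/COOH(60°) gauche 6.2 → 6.2 kJ/mol.
COOH at 120° (eclipsed): tBu(0°)/H(0°) eclipsed 9.8; H(120°)/COOH(120°) eclipsed 6.7; H(240°)/H(240°) eclipsed 4.2 → 20.7 kJ/mol.
COOH at 180° (staggered): no non-H gauche contacts → 0.0 kJ/mol.
COOH at 240° (eclipsed): tBu(0°)/H(0°) eclipsed 9.8; H(120°)/H(120°) eclipsed 4.2; H(240°)/COOH(240°) eclipsed 6.7 → 20.7 kJ/mol.
COOH at 300° (staggered): tBu(0°)/COOH(300°) gauche 6.2 → 6.2 kJ/mol.
Max at 0° (26.0 kJ/mol), min at 180° (0.0 kJ/mol); barrier = 26.0 kJ/mol.

26.0 kJ/mol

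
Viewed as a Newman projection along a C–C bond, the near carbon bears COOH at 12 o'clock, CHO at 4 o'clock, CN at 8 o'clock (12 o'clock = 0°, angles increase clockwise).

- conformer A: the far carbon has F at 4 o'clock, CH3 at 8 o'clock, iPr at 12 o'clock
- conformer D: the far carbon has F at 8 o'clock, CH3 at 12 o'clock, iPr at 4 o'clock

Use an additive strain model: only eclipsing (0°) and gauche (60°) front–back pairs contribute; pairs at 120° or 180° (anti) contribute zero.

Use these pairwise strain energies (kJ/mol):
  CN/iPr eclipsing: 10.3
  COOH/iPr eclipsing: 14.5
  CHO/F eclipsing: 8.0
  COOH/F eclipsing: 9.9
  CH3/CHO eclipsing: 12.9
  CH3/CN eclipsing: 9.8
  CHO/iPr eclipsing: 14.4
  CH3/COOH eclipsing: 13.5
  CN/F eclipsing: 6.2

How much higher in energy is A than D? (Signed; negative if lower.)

-1.8 kJ/mol

A (eclipsed): COOH(0°)/iPr(0°) eclipsed 14.5; CHO(120°)/F(120°) eclipsed 8.0; CN(240°)/CH3(240°) eclipsed 9.8 → 32.3 kJ/mol.
D (eclipsed): COOH(0°)/CH3(0°) eclipsed 13.5; CHO(120°)/iPr(120°) eclipsed 14.4; CN(240°)/F(240°) eclipsed 6.2 → 34.1 kJ/mol.
E(A) − E(D) = 32.3 − 34.1 = -1.8 kJ/mol.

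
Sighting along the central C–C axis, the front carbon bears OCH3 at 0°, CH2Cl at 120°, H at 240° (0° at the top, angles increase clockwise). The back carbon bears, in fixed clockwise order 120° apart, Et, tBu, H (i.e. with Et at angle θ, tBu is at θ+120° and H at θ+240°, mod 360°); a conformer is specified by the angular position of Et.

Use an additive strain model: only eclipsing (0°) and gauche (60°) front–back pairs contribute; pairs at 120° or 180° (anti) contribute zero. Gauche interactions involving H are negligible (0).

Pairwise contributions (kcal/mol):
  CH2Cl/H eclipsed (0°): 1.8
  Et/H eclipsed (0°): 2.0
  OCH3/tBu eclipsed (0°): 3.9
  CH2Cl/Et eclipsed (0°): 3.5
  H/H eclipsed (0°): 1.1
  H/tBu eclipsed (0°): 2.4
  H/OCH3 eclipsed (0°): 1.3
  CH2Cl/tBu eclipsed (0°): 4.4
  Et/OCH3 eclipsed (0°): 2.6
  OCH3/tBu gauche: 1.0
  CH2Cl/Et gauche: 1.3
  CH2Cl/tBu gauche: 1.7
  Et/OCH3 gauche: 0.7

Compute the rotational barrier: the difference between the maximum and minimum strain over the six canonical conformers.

Et at 0° (eclipsed): OCH3–Et eclipsed, CH2Cl–tBu eclipsed, H–H eclipsed; 2.6 + 4.4 + 1.1 = 8.1 kcal/mol.
Et at 60° (staggered): OCH3–Et gauche, CH2Cl–Et gauche, CH2Cl–tBu gauche; 0.7 + 1.3 + 1.7 = 3.7 kcal/mol.
Et at 120° (eclipsed): OCH3–H eclipsed, CH2Cl–Et eclipsed, H–tBu eclipsed; 1.3 + 3.5 + 2.4 = 7.2 kcal/mol.
Et at 180° (staggered): OCH3–tBu gauche, CH2Cl–Et gauche; 1.0 + 1.3 = 2.3 kcal/mol.
Et at 240° (eclipsed): OCH3–tBu eclipsed, CH2Cl–H eclipsed, H–Et eclipsed; 3.9 + 1.8 + 2.0 = 7.7 kcal/mol.
Et at 300° (staggered): OCH3–Et gauche, OCH3–tBu gauche, CH2Cl–tBu gauche; 0.7 + 1.0 + 1.7 = 3.4 kcal/mol.
Max at 0° (8.1 kcal/mol), min at 180° (2.3 kcal/mol); barrier = 5.8 kcal/mol.

5.8 kcal/mol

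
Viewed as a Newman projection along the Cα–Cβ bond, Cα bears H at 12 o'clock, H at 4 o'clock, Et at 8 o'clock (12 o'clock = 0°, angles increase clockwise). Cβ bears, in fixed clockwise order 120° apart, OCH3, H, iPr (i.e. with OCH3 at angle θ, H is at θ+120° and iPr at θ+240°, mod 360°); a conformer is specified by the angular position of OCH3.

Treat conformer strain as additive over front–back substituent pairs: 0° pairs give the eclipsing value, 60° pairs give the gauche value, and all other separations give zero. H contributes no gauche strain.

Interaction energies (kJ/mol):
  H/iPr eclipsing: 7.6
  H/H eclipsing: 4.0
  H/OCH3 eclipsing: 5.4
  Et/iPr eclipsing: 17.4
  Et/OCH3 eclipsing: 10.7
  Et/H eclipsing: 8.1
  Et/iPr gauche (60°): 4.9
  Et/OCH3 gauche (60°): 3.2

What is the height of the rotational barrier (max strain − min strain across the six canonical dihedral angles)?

OCH3 at 0° is eclipsed. H at 0° is eclipsed with OCH3 at 0° (5.4); H at 120° is eclipsed with H at 120° (4.0); Et at 240° is eclipsed with iPr at 240° (17.4). Total 26.8 kJ/mol.
OCH3 at 60° is staggered. Et at 240° is gauche with iPr at 300° (4.9). Total 4.9 kJ/mol.
OCH3 at 120° is eclipsed. H at 0° is eclipsed with iPr at 0° (7.6); H at 120° is eclipsed with OCH3 at 120° (5.4); Et at 240° is eclipsed with H at 240° (8.1). Total 21.1 kJ/mol.
OCH3 at 180° is staggered. Et at 240° is gauche with OCH3 at 180° (3.2). Total 3.2 kJ/mol.
OCH3 at 240° is eclipsed. H at 0° is eclipsed with H at 0° (4.0); H at 120° is eclipsed with iPr at 120° (7.6); Et at 240° is eclipsed with OCH3 at 240° (10.7). Total 22.3 kJ/mol.
OCH3 at 300° is staggered. Et at 240° is gauche with OCH3 at 300° (3.2); Et at 240° is gauche with iPr at 180° (4.9). Total 8.1 kJ/mol.
Max at 0° (26.8 kJ/mol), min at 180° (3.2 kJ/mol); barrier = 23.6 kJ/mol.

23.6 kJ/mol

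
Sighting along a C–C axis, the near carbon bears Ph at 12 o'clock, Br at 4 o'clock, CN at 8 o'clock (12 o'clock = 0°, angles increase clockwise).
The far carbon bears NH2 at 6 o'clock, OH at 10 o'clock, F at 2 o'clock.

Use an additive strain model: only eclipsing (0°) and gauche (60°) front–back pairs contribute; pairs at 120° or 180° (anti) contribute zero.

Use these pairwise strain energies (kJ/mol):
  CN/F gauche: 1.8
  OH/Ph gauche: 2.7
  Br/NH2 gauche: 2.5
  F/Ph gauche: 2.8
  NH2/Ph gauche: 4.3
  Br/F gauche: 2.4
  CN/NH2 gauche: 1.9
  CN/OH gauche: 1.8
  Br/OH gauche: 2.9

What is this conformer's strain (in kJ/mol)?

14.1 kJ/mol

This conformer (staggered): Ph–OH gauche, Ph–F gauche, Br–NH2 gauche, Br–F gauche, CN–NH2 gauche, CN–OH gauche; 2.7 + 2.8 + 2.5 + 2.4 + 1.9 + 1.8 = 14.1 kJ/mol.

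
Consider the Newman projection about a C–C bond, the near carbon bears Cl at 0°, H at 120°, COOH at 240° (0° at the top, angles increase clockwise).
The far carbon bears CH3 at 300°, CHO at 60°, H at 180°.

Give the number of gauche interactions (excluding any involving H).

Non-H gauche pairs: Cl(0°)/CH3(300°); Cl(0°)/CHO(60°); COOH(240°)/CH3(300°) — 3 interactions.

3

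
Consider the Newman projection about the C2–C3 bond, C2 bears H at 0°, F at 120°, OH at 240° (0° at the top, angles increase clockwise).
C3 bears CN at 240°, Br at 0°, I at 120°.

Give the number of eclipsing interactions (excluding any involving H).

Non-H eclipsing pairs: F(120°)/I(120°); OH(240°)/CN(240°) — 2 interactions.

2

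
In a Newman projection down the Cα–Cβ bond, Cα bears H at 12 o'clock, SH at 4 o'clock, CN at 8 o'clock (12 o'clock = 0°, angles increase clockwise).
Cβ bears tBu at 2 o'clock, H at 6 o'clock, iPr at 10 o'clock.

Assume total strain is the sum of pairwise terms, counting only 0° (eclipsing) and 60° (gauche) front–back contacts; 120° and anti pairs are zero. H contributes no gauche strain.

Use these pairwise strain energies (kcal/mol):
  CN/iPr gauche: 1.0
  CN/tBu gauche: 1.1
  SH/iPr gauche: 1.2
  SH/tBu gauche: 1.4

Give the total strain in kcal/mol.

This conformer (staggered): SH–tBu gauche, CN–iPr gauche; 1.4 + 1.0 = 2.4 kcal/mol.

2.4 kcal/mol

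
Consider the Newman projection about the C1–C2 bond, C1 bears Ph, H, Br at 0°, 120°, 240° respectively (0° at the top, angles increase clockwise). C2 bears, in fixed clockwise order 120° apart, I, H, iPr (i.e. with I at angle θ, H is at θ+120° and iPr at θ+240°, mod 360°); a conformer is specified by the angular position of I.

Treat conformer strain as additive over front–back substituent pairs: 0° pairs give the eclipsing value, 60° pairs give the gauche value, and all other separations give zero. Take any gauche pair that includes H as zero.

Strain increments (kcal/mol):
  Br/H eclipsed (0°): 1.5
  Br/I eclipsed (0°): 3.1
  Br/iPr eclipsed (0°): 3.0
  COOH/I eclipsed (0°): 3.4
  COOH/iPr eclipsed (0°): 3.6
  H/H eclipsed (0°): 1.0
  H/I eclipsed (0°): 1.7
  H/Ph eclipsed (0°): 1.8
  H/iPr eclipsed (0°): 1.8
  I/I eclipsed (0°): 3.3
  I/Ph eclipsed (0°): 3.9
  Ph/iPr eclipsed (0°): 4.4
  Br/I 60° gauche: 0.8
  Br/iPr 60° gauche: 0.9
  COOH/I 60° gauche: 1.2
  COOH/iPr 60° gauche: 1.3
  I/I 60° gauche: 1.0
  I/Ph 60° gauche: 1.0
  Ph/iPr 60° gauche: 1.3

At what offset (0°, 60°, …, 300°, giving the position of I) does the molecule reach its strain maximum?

0°

I at 0° (eclipsed): Ph(0°)/I(0°) eclipsed 3.9; H(120°)/H(120°) eclipsed 1.0; Br(240°)/iPr(240°) eclipsed 3.0 → 7.9 kcal/mol.
I at 60° (staggered): Ph(0°)/I(60°) gauche 1.0; Ph(0°)/iPr(300°) gauche 1.3; Br(240°)/iPr(300°) gauche 0.9 → 3.2 kcal/mol.
I at 120° (eclipsed): Ph(0°)/iPr(0°) eclipsed 4.4; H(120°)/I(120°) eclipsed 1.7; Br(240°)/H(240°) eclipsed 1.5 → 7.6 kcal/mol.
I at 180° (staggered): Ph(0°)/iPr(60°) gauche 1.3; Br(240°)/I(180°) gauche 0.8 → 2.1 kcal/mol.
I at 240° (eclipsed): Ph(0°)/H(0°) eclipsed 1.8; H(120°)/iPr(120°) eclipsed 1.8; Br(240°)/I(240°) eclipsed 3.1 → 6.7 kcal/mol.
I at 300° (staggered): Ph(0°)/I(300°) gauche 1.0; Br(240°)/I(300°) gauche 0.8; Br(240°)/iPr(180°) gauche 0.9 → 2.7 kcal/mol.
The maximum (7.9 kcal/mol) occurs with I at 0°.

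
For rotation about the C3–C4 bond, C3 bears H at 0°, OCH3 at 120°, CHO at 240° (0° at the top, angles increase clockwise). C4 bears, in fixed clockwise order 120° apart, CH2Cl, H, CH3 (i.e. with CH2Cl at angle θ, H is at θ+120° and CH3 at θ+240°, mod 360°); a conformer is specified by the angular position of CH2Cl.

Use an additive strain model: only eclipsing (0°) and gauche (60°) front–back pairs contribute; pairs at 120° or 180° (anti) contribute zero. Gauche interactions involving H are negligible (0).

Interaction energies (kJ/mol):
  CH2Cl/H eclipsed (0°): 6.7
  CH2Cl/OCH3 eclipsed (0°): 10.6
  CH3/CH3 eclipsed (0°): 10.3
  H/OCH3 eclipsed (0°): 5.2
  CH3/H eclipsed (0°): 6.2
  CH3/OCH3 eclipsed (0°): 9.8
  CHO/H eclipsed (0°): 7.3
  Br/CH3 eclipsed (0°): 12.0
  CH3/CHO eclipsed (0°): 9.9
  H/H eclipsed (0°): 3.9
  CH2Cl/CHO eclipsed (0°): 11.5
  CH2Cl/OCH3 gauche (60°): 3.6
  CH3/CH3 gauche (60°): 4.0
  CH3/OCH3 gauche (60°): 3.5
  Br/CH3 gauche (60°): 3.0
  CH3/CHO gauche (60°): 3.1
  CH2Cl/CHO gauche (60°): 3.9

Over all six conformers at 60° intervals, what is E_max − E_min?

18.5 kJ/mol

CH2Cl at 0° (eclipsed): H(0°)/CH2Cl(0°) eclipsed 6.7; OCH3(120°)/H(120°) eclipsed 5.2; CHO(240°)/CH3(240°) eclipsed 9.9 → 21.8 kJ/mol.
CH2Cl at 60° (staggered): OCH3(120°)/CH2Cl(60°) gauche 3.6; CHO(240°)/CH3(300°) gauche 3.1 → 6.7 kJ/mol.
CH2Cl at 120° (eclipsed): H(0°)/CH3(0°) eclipsed 6.2; OCH3(120°)/CH2Cl(120°) eclipsed 10.6; CHO(240°)/H(240°) eclipsed 7.3 → 24.1 kJ/mol.
CH2Cl at 180° (staggered): OCH3(120°)/CH2Cl(180°) gauche 3.6; OCH3(120°)/CH3(60°) gauche 3.5; CHO(240°)/CH2Cl(180°) gauche 3.9 → 11.0 kJ/mol.
CH2Cl at 240° (eclipsed): H(0°)/H(0°) eclipsed 3.9; OCH3(120°)/CH3(120°) eclipsed 9.8; CHO(240°)/CH2Cl(240°) eclipsed 11.5 → 25.2 kJ/mol.
CH2Cl at 300° (staggered): OCH3(120°)/CH3(180°) gauche 3.5; CHO(240°)/CH2Cl(300°) gauche 3.9; CHO(240°)/CH3(180°) gauche 3.1 → 10.5 kJ/mol.
Max at 240° (25.2 kJ/mol), min at 60° (6.7 kJ/mol); barrier = 18.5 kJ/mol.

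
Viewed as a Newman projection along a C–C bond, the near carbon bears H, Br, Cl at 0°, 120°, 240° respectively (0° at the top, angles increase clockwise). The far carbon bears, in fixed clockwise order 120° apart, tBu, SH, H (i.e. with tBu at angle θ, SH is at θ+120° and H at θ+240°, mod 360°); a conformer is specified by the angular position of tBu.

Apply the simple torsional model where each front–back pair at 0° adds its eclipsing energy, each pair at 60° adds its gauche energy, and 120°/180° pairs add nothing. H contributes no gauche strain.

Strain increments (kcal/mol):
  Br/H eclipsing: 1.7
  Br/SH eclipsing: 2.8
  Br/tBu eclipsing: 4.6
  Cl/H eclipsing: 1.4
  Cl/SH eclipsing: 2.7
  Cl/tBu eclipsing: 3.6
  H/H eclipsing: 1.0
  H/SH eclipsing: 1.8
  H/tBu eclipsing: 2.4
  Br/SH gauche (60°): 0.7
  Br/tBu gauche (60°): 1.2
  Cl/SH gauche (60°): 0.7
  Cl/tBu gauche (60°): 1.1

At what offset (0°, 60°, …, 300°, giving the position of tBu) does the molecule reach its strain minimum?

tBu at 0° (eclipsed): H(0°)/tBu(0°) eclipsed 2.4; Br(120°)/SH(120°) eclipsed 2.8; Cl(240°)/H(240°) eclipsed 1.4 → 6.6 kcal/mol.
tBu at 60° (staggered): Br(120°)/tBu(60°) gauche 1.2; Br(120°)/SH(180°) gauche 0.7; Cl(240°)/SH(180°) gauche 0.7 → 2.6 kcal/mol.
tBu at 120° (eclipsed): H(0°)/H(0°) eclipsed 1.0; Br(120°)/tBu(120°) eclipsed 4.6; Cl(240°)/SH(240°) eclipsed 2.7 → 8.3 kcal/mol.
tBu at 180° (staggered): Br(120°)/tBu(180°) gauche 1.2; Cl(240°)/tBu(180°) gauche 1.1; Cl(240°)/SH(300°) gauche 0.7 → 3.0 kcal/mol.
tBu at 240° (eclipsed): H(0°)/SH(0°) eclipsed 1.8; Br(120°)/H(120°) eclipsed 1.7; Cl(240°)/tBu(240°) eclipsed 3.6 → 7.1 kcal/mol.
tBu at 300° (staggered): Br(120°)/SH(60°) gauche 0.7; Cl(240°)/tBu(300°) gauche 1.1 → 1.8 kcal/mol.
The minimum (1.8 kcal/mol) occurs with tBu at 300°.

300°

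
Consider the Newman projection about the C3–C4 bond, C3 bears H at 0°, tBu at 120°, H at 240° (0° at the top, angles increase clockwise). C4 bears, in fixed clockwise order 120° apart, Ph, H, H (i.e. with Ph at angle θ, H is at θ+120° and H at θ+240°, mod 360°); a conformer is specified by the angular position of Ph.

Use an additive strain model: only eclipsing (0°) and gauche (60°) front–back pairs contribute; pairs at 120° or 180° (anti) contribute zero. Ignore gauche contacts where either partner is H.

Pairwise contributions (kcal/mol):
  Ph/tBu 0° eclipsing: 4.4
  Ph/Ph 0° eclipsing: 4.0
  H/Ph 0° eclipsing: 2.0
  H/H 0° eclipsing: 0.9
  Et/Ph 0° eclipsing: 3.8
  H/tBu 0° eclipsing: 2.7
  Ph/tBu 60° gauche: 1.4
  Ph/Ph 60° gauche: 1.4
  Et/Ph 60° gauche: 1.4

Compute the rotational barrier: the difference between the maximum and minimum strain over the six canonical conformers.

6.2 kcal/mol

Ph at 0° (eclipsed): H(0°)/Ph(0°) eclipsed 2.0; tBu(120°)/H(120°) eclipsed 2.7; H(240°)/H(240°) eclipsed 0.9 → 5.6 kcal/mol.
Ph at 60° (staggered): tBu(120°)/Ph(60°) gauche 1.4 → 1.4 kcal/mol.
Ph at 120° (eclipsed): H(0°)/H(0°) eclipsed 0.9; tBu(120°)/Ph(120°) eclipsed 4.4; H(240°)/H(240°) eclipsed 0.9 → 6.2 kcal/mol.
Ph at 180° (staggered): tBu(120°)/Ph(180°) gauche 1.4 → 1.4 kcal/mol.
Ph at 240° (eclipsed): H(0°)/H(0°) eclipsed 0.9; tBu(120°)/H(120°) eclipsed 2.7; H(240°)/Ph(240°) eclipsed 2.0 → 5.6 kcal/mol.
Ph at 300° (staggered): no non-H gauche contacts → 0.0 kcal/mol.
Max at 120° (6.2 kcal/mol), min at 300° (0.0 kcal/mol); barrier = 6.2 kcal/mol.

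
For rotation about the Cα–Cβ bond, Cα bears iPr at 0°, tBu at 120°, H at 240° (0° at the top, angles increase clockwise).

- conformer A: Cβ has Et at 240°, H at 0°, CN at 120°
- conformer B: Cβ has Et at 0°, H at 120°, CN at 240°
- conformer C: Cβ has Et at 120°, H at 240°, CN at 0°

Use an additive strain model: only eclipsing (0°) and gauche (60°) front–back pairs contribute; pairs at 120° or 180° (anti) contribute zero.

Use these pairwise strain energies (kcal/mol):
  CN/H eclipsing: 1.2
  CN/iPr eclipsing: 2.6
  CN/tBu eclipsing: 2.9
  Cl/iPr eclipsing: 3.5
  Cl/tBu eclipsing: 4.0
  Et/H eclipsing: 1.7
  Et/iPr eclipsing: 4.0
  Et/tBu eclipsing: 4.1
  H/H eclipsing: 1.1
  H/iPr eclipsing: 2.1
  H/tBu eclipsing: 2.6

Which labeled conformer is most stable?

A (eclipsed): iPr(0°)/H(0°) eclipsed 2.1; tBu(120°)/CN(120°) eclipsed 2.9; H(240°)/Et(240°) eclipsed 1.7 → 6.7 kcal/mol.
B (eclipsed): iPr(0°)/Et(0°) eclipsed 4.0; tBu(120°)/H(120°) eclipsed 2.6; H(240°)/CN(240°) eclipsed 1.2 → 7.8 kcal/mol.
C (eclipsed): iPr(0°)/CN(0°) eclipsed 2.6; tBu(120°)/Et(120°) eclipsed 4.1; H(240°)/H(240°) eclipsed 1.1 → 7.8 kcal/mol.
A has the lowest total (6.7 kcal/mol).

A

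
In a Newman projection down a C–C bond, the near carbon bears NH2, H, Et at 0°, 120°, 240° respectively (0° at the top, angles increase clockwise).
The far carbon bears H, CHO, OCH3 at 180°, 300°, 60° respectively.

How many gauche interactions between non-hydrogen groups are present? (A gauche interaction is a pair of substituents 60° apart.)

Non-H gauche pairs: NH2(0°)/CHO(300°); NH2(0°)/OCH3(60°); Et(240°)/CHO(300°) — 3 interactions.

3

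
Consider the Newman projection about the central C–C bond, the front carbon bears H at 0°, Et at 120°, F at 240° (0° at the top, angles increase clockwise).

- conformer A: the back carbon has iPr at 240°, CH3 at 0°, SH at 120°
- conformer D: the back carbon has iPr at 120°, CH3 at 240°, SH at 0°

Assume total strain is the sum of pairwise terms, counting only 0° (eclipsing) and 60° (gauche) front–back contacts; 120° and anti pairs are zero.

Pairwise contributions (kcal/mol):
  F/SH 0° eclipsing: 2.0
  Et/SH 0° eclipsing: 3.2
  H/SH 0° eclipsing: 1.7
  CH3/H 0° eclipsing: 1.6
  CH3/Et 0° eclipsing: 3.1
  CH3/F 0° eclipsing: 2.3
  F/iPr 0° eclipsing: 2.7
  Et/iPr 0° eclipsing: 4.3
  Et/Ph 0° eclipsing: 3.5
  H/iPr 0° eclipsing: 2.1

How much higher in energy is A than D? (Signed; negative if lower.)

-0.8 kcal/mol

A is eclipsed. H at 0° is eclipsed with CH3 at 0° (1.6); Et at 120° is eclipsed with SH at 120° (3.2); F at 240° is eclipsed with iPr at 240° (2.7). Total 7.5 kcal/mol.
D is eclipsed. H at 0° is eclipsed with SH at 0° (1.7); Et at 120° is eclipsed with iPr at 120° (4.3); F at 240° is eclipsed with CH3 at 240° (2.3). Total 8.3 kcal/mol.
E(A) − E(D) = 7.5 − 8.3 = -0.8 kcal/mol.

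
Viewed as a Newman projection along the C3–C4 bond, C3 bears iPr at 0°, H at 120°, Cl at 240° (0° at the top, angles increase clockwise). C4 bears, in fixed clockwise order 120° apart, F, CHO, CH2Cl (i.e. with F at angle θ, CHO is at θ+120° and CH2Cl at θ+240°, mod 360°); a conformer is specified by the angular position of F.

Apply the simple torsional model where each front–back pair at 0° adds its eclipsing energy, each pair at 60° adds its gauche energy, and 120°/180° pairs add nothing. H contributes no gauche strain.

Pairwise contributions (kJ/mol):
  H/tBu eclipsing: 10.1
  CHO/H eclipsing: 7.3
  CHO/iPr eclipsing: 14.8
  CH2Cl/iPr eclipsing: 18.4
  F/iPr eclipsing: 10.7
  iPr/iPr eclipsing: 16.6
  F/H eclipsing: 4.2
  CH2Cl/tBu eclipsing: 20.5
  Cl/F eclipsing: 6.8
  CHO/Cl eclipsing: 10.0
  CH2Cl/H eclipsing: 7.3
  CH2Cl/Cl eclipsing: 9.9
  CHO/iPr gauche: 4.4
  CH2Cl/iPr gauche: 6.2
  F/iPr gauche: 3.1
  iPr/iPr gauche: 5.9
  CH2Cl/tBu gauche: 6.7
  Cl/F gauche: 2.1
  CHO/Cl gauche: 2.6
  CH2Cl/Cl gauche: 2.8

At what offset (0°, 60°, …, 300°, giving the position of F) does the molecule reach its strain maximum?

F at 0° (eclipsed): iPr–F eclipsed, H–CHO eclipsed, Cl–CH2Cl eclipsed; 10.7 + 7.3 + 9.9 = 27.9 kJ/mol.
F at 60° (staggered): iPr–F gauche, iPr–CH2Cl gauche, Cl–CHO gauche, Cl–CH2Cl gauche; 3.1 + 6.2 + 2.6 + 2.8 = 14.7 kJ/mol.
F at 120° (eclipsed): iPr–CH2Cl eclipsed, H–F eclipsed, Cl–CHO eclipsed; 18.4 + 4.2 + 10.0 = 32.6 kJ/mol.
F at 180° (staggered): iPr–CHO gauche, iPr–CH2Cl gauche, Cl–F gauche, Cl–CHO gauche; 4.4 + 6.2 + 2.1 + 2.6 = 15.3 kJ/mol.
F at 240° (eclipsed): iPr–CHO eclipsed, H–CH2Cl eclipsed, Cl–F eclipsed; 14.8 + 7.3 + 6.8 = 28.9 kJ/mol.
F at 300° (staggered): iPr–F gauche, iPr–CHO gauche, Cl–F gauche, Cl–CH2Cl gauche; 3.1 + 4.4 + 2.1 + 2.8 = 12.4 kJ/mol.
The maximum (32.6 kJ/mol) occurs with F at 120°.

120°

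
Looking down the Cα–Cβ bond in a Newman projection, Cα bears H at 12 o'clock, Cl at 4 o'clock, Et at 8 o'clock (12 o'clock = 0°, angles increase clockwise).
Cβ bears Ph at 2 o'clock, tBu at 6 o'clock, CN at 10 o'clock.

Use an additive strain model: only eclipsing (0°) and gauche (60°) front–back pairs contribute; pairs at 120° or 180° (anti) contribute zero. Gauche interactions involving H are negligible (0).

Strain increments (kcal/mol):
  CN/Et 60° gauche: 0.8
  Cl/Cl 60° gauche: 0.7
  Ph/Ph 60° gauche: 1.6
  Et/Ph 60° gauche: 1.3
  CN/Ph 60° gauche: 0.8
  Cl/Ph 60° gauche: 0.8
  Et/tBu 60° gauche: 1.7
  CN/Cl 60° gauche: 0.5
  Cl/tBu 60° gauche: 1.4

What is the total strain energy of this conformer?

4.7 kcal/mol

This conformer (staggered): Cl(120°)/Ph(60°) gauche 0.8; Cl(120°)/tBu(180°) gauche 1.4; Et(240°)/tBu(180°) gauche 1.7; Et(240°)/CN(300°) gauche 0.8 → 4.7 kcal/mol.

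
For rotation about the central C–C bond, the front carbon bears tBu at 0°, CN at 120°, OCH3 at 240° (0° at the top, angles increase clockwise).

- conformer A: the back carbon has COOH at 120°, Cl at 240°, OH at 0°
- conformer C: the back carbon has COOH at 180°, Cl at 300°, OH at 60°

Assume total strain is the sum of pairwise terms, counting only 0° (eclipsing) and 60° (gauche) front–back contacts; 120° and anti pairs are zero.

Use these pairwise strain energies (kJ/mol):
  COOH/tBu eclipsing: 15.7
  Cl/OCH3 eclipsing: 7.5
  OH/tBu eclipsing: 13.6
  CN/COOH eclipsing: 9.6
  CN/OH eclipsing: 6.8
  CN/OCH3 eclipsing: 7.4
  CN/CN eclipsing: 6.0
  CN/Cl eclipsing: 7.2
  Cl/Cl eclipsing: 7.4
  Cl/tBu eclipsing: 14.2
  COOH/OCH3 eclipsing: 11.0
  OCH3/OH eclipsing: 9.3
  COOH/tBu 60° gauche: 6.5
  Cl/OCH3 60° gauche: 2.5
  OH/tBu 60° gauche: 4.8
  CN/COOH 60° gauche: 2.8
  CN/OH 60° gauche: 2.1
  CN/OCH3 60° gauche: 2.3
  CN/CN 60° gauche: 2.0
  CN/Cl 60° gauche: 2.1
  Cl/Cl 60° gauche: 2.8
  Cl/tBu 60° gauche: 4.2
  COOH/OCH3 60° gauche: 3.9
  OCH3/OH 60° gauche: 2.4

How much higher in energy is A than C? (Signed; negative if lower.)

A is eclipsed. tBu at 0° is eclipsed with OH at 0° (13.6); CN at 120° is eclipsed with COOH at 120° (9.6); OCH3 at 240° is eclipsed with Cl at 240° (7.5). Total 30.7 kJ/mol.
C is staggered. tBu at 0° is gauche with Cl at 300° (4.2); tBu at 0° is gauche with OH at 60° (4.8); CN at 120° is gauche with COOH at 180° (2.8); CN at 120° is gauche with OH at 60° (2.1); OCH3 at 240° is gauche with COOH at 180° (3.9); OCH3 at 240° is gauche with Cl at 300° (2.5). Total 20.3 kJ/mol.
E(A) − E(C) = 30.7 − 20.3 = +10.4 kJ/mol.

+10.4 kJ/mol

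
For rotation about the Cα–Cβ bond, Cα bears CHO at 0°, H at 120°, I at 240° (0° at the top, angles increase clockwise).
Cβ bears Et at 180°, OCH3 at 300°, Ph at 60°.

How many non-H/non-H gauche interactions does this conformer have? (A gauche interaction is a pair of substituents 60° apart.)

Non-H gauche pairs: CHO(0°)/OCH3(300°); CHO(0°)/Ph(60°); I(240°)/Et(180°); I(240°)/OCH3(300°) — 4 interactions.

4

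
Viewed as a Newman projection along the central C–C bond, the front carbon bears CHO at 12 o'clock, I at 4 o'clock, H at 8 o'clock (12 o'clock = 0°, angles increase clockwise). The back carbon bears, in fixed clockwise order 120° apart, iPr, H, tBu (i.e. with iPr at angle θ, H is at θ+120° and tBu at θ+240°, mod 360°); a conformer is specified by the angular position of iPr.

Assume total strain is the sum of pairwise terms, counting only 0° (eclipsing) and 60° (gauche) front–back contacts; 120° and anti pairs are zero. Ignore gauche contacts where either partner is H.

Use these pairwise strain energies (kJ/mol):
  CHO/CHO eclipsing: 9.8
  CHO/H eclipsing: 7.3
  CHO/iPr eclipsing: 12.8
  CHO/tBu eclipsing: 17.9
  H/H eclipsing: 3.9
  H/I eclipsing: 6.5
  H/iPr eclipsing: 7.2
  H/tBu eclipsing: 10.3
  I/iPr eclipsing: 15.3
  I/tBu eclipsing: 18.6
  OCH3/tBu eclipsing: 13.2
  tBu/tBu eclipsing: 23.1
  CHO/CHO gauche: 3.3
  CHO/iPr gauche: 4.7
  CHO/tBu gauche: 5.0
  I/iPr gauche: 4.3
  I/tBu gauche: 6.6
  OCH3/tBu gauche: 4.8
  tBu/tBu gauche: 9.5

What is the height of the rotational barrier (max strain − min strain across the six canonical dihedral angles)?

iPr at 0° is eclipsed. CHO at 0° is eclipsed with iPr at 0° (12.8); I at 120° is eclipsed with H at 120° (6.5); H at 240° is eclipsed with tBu at 240° (10.3). Total 29.6 kJ/mol.
iPr at 60° is staggered. CHO at 0° is gauche with iPr at 60° (4.7); CHO at 0° is gauche with tBu at 300° (5.0); I at 120° is gauche with iPr at 60° (4.3). Total 14.0 kJ/mol.
iPr at 120° is eclipsed. CHO at 0° is eclipsed with tBu at 0° (17.9); I at 120° is eclipsed with iPr at 120° (15.3); H at 240° is eclipsed with H at 240° (3.9). Total 37.1 kJ/mol.
iPr at 180° is staggered. CHO at 0° is gauche with tBu at 60° (5.0); I at 120° is gauche with iPr at 180° (4.3); I at 120° is gauche with tBu at 60° (6.6). Total 15.9 kJ/mol.
iPr at 240° is eclipsed. CHO at 0° is eclipsed with H at 0° (7.3); I at 120° is eclipsed with tBu at 120° (18.6); H at 240° is eclipsed with iPr at 240° (7.2). Total 33.1 kJ/mol.
iPr at 300° is staggered. CHO at 0° is gauche with iPr at 300° (4.7); I at 120° is gauche with tBu at 180° (6.6). Total 11.3 kJ/mol.
Max at 120° (37.1 kJ/mol), min at 300° (11.3 kJ/mol); barrier = 25.8 kJ/mol.

25.8 kJ/mol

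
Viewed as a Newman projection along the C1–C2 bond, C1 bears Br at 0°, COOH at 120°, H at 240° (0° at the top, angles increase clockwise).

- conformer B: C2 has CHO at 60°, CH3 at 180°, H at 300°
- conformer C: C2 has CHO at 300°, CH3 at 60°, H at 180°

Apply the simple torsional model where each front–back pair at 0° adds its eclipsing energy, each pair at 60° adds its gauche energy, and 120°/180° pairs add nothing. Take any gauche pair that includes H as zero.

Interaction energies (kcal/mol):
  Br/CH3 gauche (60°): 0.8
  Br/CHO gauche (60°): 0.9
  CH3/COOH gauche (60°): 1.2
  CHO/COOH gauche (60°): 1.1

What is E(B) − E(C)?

+0.3 kcal/mol

B (staggered): Br(0°)/CHO(60°) gauche 0.9; COOH(120°)/CHO(60°) gauche 1.1; COOH(120°)/CH3(180°) gauche 1.2 → 3.2 kcal/mol.
C (staggered): Br(0°)/CHO(300°) gauche 0.9; Br(0°)/CH3(60°) gauche 0.8; COOH(120°)/CH3(60°) gauche 1.2 → 2.9 kcal/mol.
E(B) − E(C) = 3.2 − 2.9 = +0.3 kcal/mol.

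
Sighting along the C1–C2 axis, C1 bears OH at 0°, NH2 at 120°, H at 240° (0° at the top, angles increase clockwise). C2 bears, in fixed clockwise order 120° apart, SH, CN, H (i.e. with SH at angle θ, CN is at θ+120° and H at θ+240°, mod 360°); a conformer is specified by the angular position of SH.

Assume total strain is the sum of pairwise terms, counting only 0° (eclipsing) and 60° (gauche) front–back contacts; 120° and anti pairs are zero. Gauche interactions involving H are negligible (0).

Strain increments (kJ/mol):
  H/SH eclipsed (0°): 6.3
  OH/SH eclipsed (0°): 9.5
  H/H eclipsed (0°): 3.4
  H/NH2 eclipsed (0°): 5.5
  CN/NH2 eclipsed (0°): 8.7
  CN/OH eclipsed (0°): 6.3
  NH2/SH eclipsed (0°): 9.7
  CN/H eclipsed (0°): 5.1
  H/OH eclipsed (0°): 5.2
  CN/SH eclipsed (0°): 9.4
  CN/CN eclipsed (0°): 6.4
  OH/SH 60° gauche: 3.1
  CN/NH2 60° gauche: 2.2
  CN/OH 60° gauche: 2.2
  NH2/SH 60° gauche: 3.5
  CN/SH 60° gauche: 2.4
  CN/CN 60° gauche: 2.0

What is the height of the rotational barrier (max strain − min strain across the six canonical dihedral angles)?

SH at 0° (eclipsed): OH(0°)/SH(0°) eclipsed 9.5; NH2(120°)/CN(120°) eclipsed 8.7; H(240°)/H(240°) eclipsed 3.4 → 21.6 kJ/mol.
SH at 60° (staggered): OH(0°)/SH(60°) gauche 3.1; NH2(120°)/SH(60°) gauche 3.5; NH2(120°)/CN(180°) gauche 2.2 → 8.8 kJ/mol.
SH at 120° (eclipsed): OH(0°)/H(0°) eclipsed 5.2; NH2(120°)/SH(120°) eclipsed 9.7; H(240°)/CN(240°) eclipsed 5.1 → 20.0 kJ/mol.
SH at 180° (staggered): OH(0°)/CN(300°) gauche 2.2; NH2(120°)/SH(180°) gauche 3.5 → 5.7 kJ/mol.
SH at 240° (eclipsed): OH(0°)/CN(0°) eclipsed 6.3; NH2(120°)/H(120°) eclipsed 5.5; H(240°)/SH(240°) eclipsed 6.3 → 18.1 kJ/mol.
SH at 300° (staggered): OH(0°)/SH(300°) gauche 3.1; OH(0°)/CN(60°) gauche 2.2; NH2(120°)/CN(60°) gauche 2.2 → 7.5 kJ/mol.
Max at 0° (21.6 kJ/mol), min at 180° (5.7 kJ/mol); barrier = 15.9 kJ/mol.

15.9 kJ/mol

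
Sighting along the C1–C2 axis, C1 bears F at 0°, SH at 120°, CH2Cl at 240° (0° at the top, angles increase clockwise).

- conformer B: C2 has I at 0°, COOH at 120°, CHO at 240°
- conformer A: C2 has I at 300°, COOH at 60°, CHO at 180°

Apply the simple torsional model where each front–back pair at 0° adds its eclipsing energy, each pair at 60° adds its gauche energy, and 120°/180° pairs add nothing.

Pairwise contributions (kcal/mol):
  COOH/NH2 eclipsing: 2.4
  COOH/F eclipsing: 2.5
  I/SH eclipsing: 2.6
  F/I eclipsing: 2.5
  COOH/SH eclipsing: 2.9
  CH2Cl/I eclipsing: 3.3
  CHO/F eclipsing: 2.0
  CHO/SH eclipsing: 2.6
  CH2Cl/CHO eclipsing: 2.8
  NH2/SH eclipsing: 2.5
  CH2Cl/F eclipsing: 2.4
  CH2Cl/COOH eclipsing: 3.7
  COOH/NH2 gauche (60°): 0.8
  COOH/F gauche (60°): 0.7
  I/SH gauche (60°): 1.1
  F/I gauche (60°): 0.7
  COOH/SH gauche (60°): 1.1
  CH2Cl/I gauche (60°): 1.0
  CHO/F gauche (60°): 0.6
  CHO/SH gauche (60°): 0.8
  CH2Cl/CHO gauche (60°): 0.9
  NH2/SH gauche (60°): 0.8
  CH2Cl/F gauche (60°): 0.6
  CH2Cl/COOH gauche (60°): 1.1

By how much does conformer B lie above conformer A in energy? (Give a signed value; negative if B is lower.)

B (eclipsed): F(0°)/I(0°) eclipsed 2.5; SH(120°)/COOH(120°) eclipsed 2.9; CH2Cl(240°)/CHO(240°) eclipsed 2.8 → 8.2 kcal/mol.
A (staggered): F(0°)/I(300°) gauche 0.7; F(0°)/COOH(60°) gauche 0.7; SH(120°)/COOH(60°) gauche 1.1; SH(120°)/CHO(180°) gauche 0.8; CH2Cl(240°)/I(300°) gauche 1.0; CH2Cl(240°)/CHO(180°) gauche 0.9 → 5.2 kcal/mol.
E(B) − E(A) = 8.2 − 5.2 = +3.0 kcal/mol.

+3.0 kcal/mol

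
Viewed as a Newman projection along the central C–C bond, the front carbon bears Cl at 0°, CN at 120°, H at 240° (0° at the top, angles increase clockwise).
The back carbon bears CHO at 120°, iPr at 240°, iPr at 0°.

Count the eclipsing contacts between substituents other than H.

2

Non-H eclipsing pairs: Cl(0°)/iPr(0°); CN(120°)/CHO(120°) — 2 interactions.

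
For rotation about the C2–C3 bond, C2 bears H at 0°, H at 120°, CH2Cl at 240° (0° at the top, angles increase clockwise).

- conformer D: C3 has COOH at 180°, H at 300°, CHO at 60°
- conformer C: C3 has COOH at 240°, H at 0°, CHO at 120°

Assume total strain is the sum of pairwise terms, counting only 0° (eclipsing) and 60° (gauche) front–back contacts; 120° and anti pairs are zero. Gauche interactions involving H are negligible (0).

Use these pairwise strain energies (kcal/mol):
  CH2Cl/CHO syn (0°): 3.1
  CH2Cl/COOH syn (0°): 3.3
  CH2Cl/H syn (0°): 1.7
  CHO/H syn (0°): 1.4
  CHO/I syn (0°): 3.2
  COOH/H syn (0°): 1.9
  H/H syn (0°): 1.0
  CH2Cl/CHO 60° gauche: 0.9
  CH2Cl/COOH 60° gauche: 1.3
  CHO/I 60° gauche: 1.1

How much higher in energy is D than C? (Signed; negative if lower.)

D (staggered): CH2Cl(240°)/COOH(180°) gauche 1.3 → 1.3 kcal/mol.
C (eclipsed): H(0°)/H(0°) eclipsed 1.0; H(120°)/CHO(120°) eclipsed 1.4; CH2Cl(240°)/COOH(240°) eclipsed 3.3 → 5.7 kcal/mol.
E(D) − E(C) = 1.3 − 5.7 = -4.4 kcal/mol.

-4.4 kcal/mol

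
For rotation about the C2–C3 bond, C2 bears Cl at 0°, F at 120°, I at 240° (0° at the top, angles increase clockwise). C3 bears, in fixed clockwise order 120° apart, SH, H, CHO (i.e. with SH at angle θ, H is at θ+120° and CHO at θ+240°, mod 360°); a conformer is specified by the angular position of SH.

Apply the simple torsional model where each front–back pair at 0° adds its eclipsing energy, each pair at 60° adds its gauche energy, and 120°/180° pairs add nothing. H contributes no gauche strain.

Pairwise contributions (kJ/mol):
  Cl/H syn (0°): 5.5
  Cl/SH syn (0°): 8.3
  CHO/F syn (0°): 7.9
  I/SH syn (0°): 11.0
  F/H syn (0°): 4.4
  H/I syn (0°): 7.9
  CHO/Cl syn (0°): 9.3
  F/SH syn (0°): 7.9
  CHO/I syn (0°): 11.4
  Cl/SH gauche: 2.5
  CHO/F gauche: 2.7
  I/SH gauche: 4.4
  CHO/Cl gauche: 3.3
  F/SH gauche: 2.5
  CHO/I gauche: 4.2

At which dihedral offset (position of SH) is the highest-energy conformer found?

SH at 0° (eclipsed): Cl(0°)/SH(0°) eclipsed 8.3; F(120°)/H(120°) eclipsed 4.4; I(240°)/CHO(240°) eclipsed 11.4 → 24.1 kJ/mol.
SH at 60° (staggered): Cl(0°)/SH(60°) gauche 2.5; Cl(0°)/CHO(300°) gauche 3.3; F(120°)/SH(60°) gauche 2.5; I(240°)/CHO(300°) gauche 4.2 → 12.5 kJ/mol.
SH at 120° (eclipsed): Cl(0°)/CHO(0°) eclipsed 9.3; F(120°)/SH(120°) eclipsed 7.9; I(240°)/H(240°) eclipsed 7.9 → 25.1 kJ/mol.
SH at 180° (staggered): Cl(0°)/CHO(60°) gauche 3.3; F(120°)/SH(180°) gauche 2.5; F(120°)/CHO(60°) gauche 2.7; I(240°)/SH(180°) gauche 4.4 → 12.9 kJ/mol.
SH at 240° (eclipsed): Cl(0°)/H(0°) eclipsed 5.5; F(120°)/CHO(120°) eclipsed 7.9; I(240°)/SH(240°) eclipsed 11.0 → 24.4 kJ/mol.
SH at 300° (staggered): Cl(0°)/SH(300°) gauche 2.5; F(120°)/CHO(180°) gauche 2.7; I(240°)/SH(300°) gauche 4.4; I(240°)/CHO(180°) gauche 4.2 → 13.8 kJ/mol.
The maximum (25.1 kJ/mol) occurs with SH at 120°.

120°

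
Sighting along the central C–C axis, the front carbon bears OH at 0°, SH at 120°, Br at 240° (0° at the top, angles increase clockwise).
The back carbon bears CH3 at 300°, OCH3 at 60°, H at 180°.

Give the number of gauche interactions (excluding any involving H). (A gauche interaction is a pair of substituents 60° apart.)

Non-H gauche pairs: OH(0°)/CH3(300°); OH(0°)/OCH3(60°); SH(120°)/OCH3(60°); Br(240°)/CH3(300°) — 4 interactions.

4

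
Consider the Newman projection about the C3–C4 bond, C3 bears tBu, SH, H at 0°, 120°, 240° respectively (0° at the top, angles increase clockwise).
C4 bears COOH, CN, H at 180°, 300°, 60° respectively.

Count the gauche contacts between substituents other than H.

Non-H gauche pairs: tBu(0°)/CN(300°); SH(120°)/COOH(180°) — 2 interactions.

2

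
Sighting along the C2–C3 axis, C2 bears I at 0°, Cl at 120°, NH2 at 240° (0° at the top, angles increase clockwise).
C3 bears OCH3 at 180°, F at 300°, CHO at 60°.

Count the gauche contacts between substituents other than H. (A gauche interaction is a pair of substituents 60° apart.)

Non-H gauche pairs: I(0°)/F(300°); I(0°)/CHO(60°); Cl(120°)/OCH3(180°); Cl(120°)/CHO(60°); NH2(240°)/OCH3(180°); NH2(240°)/F(300°) — 6 interactions.

6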